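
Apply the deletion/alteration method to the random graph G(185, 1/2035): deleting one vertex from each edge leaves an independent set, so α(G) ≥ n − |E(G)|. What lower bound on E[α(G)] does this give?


E[|E(G)|] = C(185, 2)·p = 17020 · (1/2035) = 92/11.
E[α(G)] ≥ n − E[|E(G)|] = 185 − 92/11 = 1943/11.
Numerically: ≈ 176.636.
(This is only a lower bound; the true E[α(G)] may be larger.)

E[α(G)] ≥ 1943/11 ≈ 176.636.


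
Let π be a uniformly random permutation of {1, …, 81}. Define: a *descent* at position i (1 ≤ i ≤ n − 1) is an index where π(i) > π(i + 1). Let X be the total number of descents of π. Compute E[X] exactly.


Write X = Σ X_I over i = 1, …, 80, with X_I the indicator of one descent.
There are 80 indicators.
For each fixed i, the pair (π(i), π(i+1)) is a uniformly random ordered pair of distinct values from {1, …, 81}; by symmetry P[π(i) > π(i+1)] = 1/2.
By linearity: E[X] = 80 · (1/2) = (81 − 1) · (1/2) = 40 ≈ 40.00000.

E[X] = 40 = 40.00000.


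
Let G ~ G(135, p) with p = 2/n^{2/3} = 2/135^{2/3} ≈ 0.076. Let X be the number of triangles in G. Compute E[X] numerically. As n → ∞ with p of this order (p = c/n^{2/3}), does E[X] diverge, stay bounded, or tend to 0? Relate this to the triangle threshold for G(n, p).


Number of potential triangles: C(135, 3) = 400995.
Each occurs with probability p³ ≈ (0.076)³ ≈ 4.38957e-04.
By linearity: E[X] = C(135, 3)·p³ ≈ 400995 · 4.38957e-04 ≈ 176.020.
Since α = 2/3 < 1, p = c/n^{2/3} ≫ 1/n is above the triangle threshold p ~ 1/n. Asymptotically E[X] ~ (c³/6)·n^{3(1−α)} = (2³/6)·n^{1} → ∞; triangles are abundant w.h.p.

E[X] ≈ 176.020; in regime p = Θ(1/n^{2/3}) E[X] diverges (above the triangle threshold p ~ 1/n).


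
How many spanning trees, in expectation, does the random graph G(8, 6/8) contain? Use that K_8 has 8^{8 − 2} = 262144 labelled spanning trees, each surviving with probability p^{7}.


K_8 has 8^{8 − 2} = 262144 labelled spanning trees.
For each such spanning tree H, let X_H = 1 if all 7 edges of H are present in G. Then P[X_H = 1] = p^{7} = (3/4)^{7} = 2187/16384.
Summing the indicators: E[X] = Σ_H E[X_H] = 262144 · p^{7} = 262144 · 2187/16384 = 34992.
Numerically: E[X] ≈ 34992.

E[X] = 262144 · (3/4)^{7} = 34992 ≈ 34992.


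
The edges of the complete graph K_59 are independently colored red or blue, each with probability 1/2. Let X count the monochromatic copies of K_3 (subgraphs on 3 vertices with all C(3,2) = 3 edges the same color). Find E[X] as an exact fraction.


Let X = Σ_S X_S over the C(59, 3) = 32509 subsets S of size 3, where X_S = 1 if the K_3 on S is monochromatic.
For a fixed S, the K_3 on S has C(3, 2) = 3 edges. P[all 3 edges red] = (1/2)^3, and likewise for blue, so P[monochromatic] = 2·(1/2)^3 = 2^{1 − 3} = 1/4.
By linearity of expectation: E[X] = C(59, 3) · 2^{1 − 3} = 32509 · 1/4 = 32509/4.
Numerically: E[X] ≈ 8127.25000.

E[X] = C(59,3)·2^(1−C(3,2)) = 32509/4 ≈ 8127.25000.


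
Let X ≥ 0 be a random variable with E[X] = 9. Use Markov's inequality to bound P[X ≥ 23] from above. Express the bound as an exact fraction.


μ = E[X] = 9, a = 23.
Markov: P[X ≥ 23] ≤ μ/a = (9)/23 = 9/23.
Numerically: ≈ 0.391.
(Since a = 23 > μ = 9.000, the bound 9/23 is < 1 and informative.)

P[X ≥ 23] ≤ 9/23 ≈ 0.391.


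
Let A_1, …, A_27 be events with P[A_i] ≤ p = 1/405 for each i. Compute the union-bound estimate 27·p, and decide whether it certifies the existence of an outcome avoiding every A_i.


Union bound: P[∪_{i=1}^{27} A_i] ≤ Σ_i P[A_i] ≤ 27·p = 27·(1/405) = 1/15.
Numerically: 1/15 ≈ 0.066667.
Is 1/15 < 1? YES.
Since P[∪ A_i] ≤ 1/15 < 1, the complement has P[∩ A_i^c] ≥ 1 − 1/15 = 14/15 > 0, so some outcome avoids every A_i.

27·p = 1/15 ≈ 0.066667; existence CERTIFIED by the union bound.


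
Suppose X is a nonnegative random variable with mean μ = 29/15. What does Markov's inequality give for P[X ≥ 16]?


μ = E[X] = 29/15, a = 16.
Markov: P[X ≥ 16] ≤ μ/a = (29/15)/16 = 29/240.
Numerically: ≈ 0.120833.
(Since a = 16 > μ = 1.933333, the bound 29/240 is < 1 and informative.)

P[X ≥ 16] ≤ 29/240 ≈ 0.120833.


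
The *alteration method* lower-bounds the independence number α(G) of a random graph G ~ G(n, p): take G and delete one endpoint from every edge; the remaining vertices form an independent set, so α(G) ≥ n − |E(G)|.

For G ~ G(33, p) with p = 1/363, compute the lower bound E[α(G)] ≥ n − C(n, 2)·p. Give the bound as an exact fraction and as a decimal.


E[|E(G)|] = C(33, 2)·p = 528 · (1/363) = 16/11.
E[α(G)] ≥ n − E[|E(G)|] = 33 − 16/11 = 347/11.
Numerically: ≈ 31.5455.
(This is only a lower bound; the true E[α(G)] may be larger.)

E[α(G)] ≥ 347/11 ≈ 31.5455.


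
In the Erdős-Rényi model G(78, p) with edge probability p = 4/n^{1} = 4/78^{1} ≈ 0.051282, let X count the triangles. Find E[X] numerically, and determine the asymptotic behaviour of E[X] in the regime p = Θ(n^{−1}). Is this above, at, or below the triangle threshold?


Number of potential triangles: C(78, 3) = 76076.
Each occurs with probability p³ ≈ (0.051282)³ ≈ 1.3486404e-04.
By linearity: E[X] = C(78, 3)·p³ ≈ 76076 · 1.3486404e-04 ≈ 10.25992.
Here α = 1, so p = 4/n is exactly at the triangle threshold p ~ 1/n. Asymptotically E[X] → c³/6 = 4³/6 = 32/3 ≈ 10.66667, a bounded constant. In this regime the triangle count is asymptotically Poisson(c³/6).

E[X] ≈ 10.25992; in regime p = Θ(1/n^{1}) E[X] stays bounded (at the triangle threshold p ~ 1/n).


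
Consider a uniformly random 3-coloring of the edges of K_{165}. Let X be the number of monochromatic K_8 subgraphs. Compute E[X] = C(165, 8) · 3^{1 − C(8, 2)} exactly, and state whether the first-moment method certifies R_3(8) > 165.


E[X] = C(165, 8) · 3^{1 − 28} = 11468588169060 · 3^{−27} = 11468588169060/7625597484987.
As a reduced fraction: E[X] = 141587508260/94143178827 ≈ 1.5039593.
Is E[X] < 1? NO.
Since E[X] ≥ 1, the first-moment bound is inconclusive at n = 165; it does NOT by itself certify R_3(8) > 165.

E[X] = 141587508260/94143178827 ≈ 1.5039593; E[X] ≥ 1; first-moment method inconclusive here.


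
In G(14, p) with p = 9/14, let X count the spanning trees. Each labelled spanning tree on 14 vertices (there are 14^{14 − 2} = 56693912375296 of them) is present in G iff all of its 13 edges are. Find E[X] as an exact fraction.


K_14 has 14^{14 − 2} = 56693912375296 labelled spanning trees.
For each such spanning tree H, let X_H = 1 if all 13 edges of H are present in G. Then P[X_H = 1] = p^{13} = (9/14)^{13} = 2541865828329/793714773254144.
By linearity of expectation: E[X] = Σ_H E[X_H] = 56693912375296 · p^{13} = 56693912375296 · 2541865828329/793714773254144 = 2541865828329/14.
Numerically: E[X] ≈ 1.8156e+11.

E[X] = 56693912375296 · (9/14)^{13} = 2541865828329/14 ≈ 1.8156e+11.


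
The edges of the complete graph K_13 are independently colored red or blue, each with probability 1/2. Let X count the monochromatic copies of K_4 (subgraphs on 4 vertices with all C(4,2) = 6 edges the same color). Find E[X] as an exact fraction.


Let X = Σ_S X_S over the C(13, 4) = 715 subsets S of size 4, where X_S = 1 if the K_4 on S is monochromatic.
For a fixed S, the K_4 on S has C(4, 2) = 6 edges. P[all 6 edges red] = (1/2)^6, and likewise for blue, so P[monochromatic] = 2·(1/2)^6 = 2^{1 − 6} = 1/32.
Summing: E[X] = C(13, 4) · 2^{1 − 6} = 715 · 1/32 = 715/32.
Numerically: E[X] ≈ 22.343750.

E[X] = C(13,4)·2^(1−C(4,2)) = 715/32 ≈ 22.343750.


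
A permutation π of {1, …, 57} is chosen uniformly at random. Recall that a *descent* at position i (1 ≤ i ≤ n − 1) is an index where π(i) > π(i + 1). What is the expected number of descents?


Write X = Σ X_I over i = 1, …, 56, with X_I the indicator of one descent.
There are 56 indicators.
For each fixed i, the pair (π(i), π(i+1)) is a uniformly random ordered pair of distinct values from {1, …, 57}; by symmetry P[π(i) > π(i+1)] = 1/2.
By linearity: E[X] = 56 · (1/2) = (57 − 1) · (1/2) = 28 ≈ 28.0000.

E[X] = 28 = 28.0000.


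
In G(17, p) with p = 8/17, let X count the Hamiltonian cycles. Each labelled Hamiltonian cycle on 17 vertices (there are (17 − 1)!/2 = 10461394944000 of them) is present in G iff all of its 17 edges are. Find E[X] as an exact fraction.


K_17 has (17 − 1)!/2 = 10461394944000 labelled Hamiltonian cycles.
For each such Hamiltonian cycle H, let X_H = 1 if all 17 edges of H are present in G. Then P[X_H = 1] = p^{17} = (8/17)^{17} = 2251799813685248/827240261886336764177.
By linearity of expectation: E[X] = Σ_H E[X_H] = 10461394944000 · p^{17} = 10461394944000 · 2251799813685248/827240261886336764177 = 23556967185786995434586112000/827240261886336764177.
Numerically: E[X] ≈ 2.8477e+07.

E[X] = 10461394944000 · (8/17)^{17} = 23556967185786995434586112000/827240261886336764177 ≈ 2.8477e+07.


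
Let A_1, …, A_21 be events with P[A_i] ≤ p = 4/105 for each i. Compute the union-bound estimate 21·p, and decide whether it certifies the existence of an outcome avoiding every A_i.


Union bound: P[∪_{i=1}^{21} A_i] ≤ Σ_i P[A_i] ≤ 21·p = 21·(4/105) = 4/5.
Numerically: 4/5 ≈ 0.8000000.
Is 4/5 < 1? YES.
Since P[∪ A_i] ≤ 4/5 < 1, the complement has P[∩ A_i^c] ≥ 1 − 4/5 = 1/5 > 0, so some outcome avoids every A_i.

21·p = 4/5 ≈ 0.8000000; existence CERTIFIED by the union bound.


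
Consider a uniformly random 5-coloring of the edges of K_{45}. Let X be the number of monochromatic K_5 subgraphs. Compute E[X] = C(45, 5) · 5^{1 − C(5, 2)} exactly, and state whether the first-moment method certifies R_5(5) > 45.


E[X] = C(45, 5) · 5^{1 − 10} = 1221759 · 5^{−9} = 1221759/1953125.
As a reduced fraction: E[X] = 1221759/1953125 ≈ 0.625541.
Is E[X] < 1? YES.
Since E[X] < 1, there exists a 5-coloring of K_{45} with no monochromatic K_5; hence R_5(5) > 45.

E[X] = 1221759/1953125 ≈ 0.625541; E[X] < 1, so R_5(5) > 45.


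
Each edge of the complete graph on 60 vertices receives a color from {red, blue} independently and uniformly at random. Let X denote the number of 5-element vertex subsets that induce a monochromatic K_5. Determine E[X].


Let X = Σ_S X_S over the C(60, 5) = 5461512 subsets S of size 5, where X_S = 1 if the K_5 on S is monochromatic.
For a fixed S, the K_5 on S has C(5, 2) = 10 edges. P[all 10 edges red] = (1/2)^10, and likewise for blue, so P[monochromatic] = 2·(1/2)^10 = 2^{1 − 10} = 1/512.
By linearity of expectation: E[X] = C(60, 5) · 2^{1 − 10} = 5461512 · 1/512 = 682689/64.
Numerically: E[X] ≈ 10667.016.

E[X] = C(60,5)·2^(1−C(5,2)) = 682689/64 ≈ 10667.016.


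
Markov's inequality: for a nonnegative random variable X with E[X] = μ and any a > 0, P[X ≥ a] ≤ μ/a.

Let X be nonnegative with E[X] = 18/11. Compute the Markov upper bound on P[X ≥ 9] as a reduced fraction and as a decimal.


μ = E[X] = 18/11, a = 9.
Markov: P[X ≥ 9] ≤ μ/a = (18/11)/9 = 2/11.
Numerically: ≈ 0.181818.
(Since a = 9 > μ = 1.636364, the bound 2/11 is < 1 and informative.)

P[X ≥ 9] ≤ 2/11 ≈ 0.181818.


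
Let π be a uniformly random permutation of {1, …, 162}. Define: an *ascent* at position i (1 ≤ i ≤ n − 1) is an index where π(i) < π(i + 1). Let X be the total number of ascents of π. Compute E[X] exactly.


Write X = Σ X_I over i = 1, …, 161, with X_I the indicator of one ascent.
There are 161 indicators.
For each fixed i, the pair (π(i), π(i+1)) is a uniformly random ordered pair of distinct values from {1, …, 162}; by symmetry P[π(i) < π(i+1)] = 1/2.
By linearity: E[X] = 161 · (1/2) = (162 − 1) · (1/2) = 161/2 ≈ 80.500000.

E[X] = 161/2 = 80.500000.


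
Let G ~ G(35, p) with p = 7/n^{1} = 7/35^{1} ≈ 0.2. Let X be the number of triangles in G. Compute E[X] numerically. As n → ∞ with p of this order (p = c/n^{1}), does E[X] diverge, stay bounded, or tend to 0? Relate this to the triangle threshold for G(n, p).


Number of potential triangles: C(35, 3) = 6545.
Each occurs with probability p³ ≈ (0.2)³ ≈ 8.0000000e-03.
By linearity: E[X] = C(35, 3)·p³ ≈ 6545 · 8.0000000e-03 ≈ 52.36000.
Here α = 1, so p = 7/n is exactly at the triangle threshold p ~ 1/n. Asymptotically E[X] → c³/6 = 7³/6 = 343/6 ≈ 57.16667, a bounded constant. In this regime the triangle count is asymptotically Poisson(c³/6).

E[X] ≈ 52.36000; in regime p = Θ(1/n^{1}) E[X] stays bounded (at the triangle threshold p ~ 1/n).


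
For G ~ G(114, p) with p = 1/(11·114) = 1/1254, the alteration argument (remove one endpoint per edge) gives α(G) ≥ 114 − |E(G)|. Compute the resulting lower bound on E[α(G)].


E[|E(G)|] = C(114, 2)·p = 6441 · (1/1254) = 113/22.
E[α(G)] ≥ n − E[|E(G)|] = 114 − 113/22 = 2395/22.
Numerically: ≈ 108.86364.
(This is only a lower bound; the true E[α(G)] may be larger.)

E[α(G)] ≥ 2395/22 ≈ 108.86364.


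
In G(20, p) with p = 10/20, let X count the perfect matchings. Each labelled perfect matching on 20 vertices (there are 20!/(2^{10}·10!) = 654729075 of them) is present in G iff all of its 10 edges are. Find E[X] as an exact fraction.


K_20 has 20!/(2^{10}·10!) = 654729075 labelled perfect matchings.
For each such perfect matching H, let X_H = 1 if all 10 edges of H are present in G. Then P[X_H = 1] = p^{10} = (1/2)^{10} = 1/1024.
By linearity: E[X] = Σ_H E[X_H] = 654729075 · p^{10} = 654729075 · 1/1024 = 654729075/1024.
Numerically: E[X] ≈ 6.3938e+05.

E[X] = 654729075 · (1/2)^{10} = 654729075/1024 ≈ 6.3938e+05.


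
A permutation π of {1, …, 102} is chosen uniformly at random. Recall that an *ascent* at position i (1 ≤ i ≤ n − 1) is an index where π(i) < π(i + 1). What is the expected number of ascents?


Write X = Σ X_I over i = 1, …, 101, with X_I the indicator of one ascent.
There are 101 indicators.
For each fixed i, the pair (π(i), π(i+1)) is a uniformly random ordered pair of distinct values from {1, …, 102}; by symmetry P[π(i) < π(i+1)] = 1/2.
By linearity: E[X] = 101 · (1/2) = (102 − 1) · (1/2) = 101/2 ≈ 50.500.

E[X] = 101/2 = 50.500.


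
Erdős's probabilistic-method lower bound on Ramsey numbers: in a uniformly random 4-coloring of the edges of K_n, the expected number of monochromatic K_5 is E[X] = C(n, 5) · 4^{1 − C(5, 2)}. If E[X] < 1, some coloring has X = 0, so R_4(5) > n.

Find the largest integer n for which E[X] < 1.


We need C(n, 5) · 4^{1 − 10} < 1, i.e. C(n, 5) < 4^{10 − 1} = 262144.
Check values of n near the boundary:
  n = 32: C(32, 5) = 201376; 201376 < 262144? YES
  n = 33: C(33, 5) = 237336; 237336 < 262144? YES
  n = 34: C(34, 5) = 278256; 278256 < 262144? NO
  n = 35: C(35, 5) = 324632; 324632 < 262144? NO
  n = 36: C(36, 5) = 376992; 376992 < 262144? NO
The largest n with C(n, 5) < 262144 is n = 33 (where E[X] = 29667/32768 ≈ 0.9054). Hence R_4(5) > 33, i.e. R_4(5) ≥ 34.

Largest n = 33; hence R_4(5) > 33.


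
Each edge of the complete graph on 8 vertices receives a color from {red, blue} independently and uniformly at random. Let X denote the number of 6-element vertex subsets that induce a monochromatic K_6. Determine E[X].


Let X = Σ_S X_S over the C(8, 6) = 28 subsets S of size 6, where X_S = 1 if the K_6 on S is monochromatic.
For a fixed S, the K_6 on S has C(6, 2) = 15 edges. P[all 15 edges red] = (1/2)^15, and likewise for blue, so P[monochromatic] = 2·(1/2)^15 = 2^{1 − 15} = 1/16384.
Summing: E[X] = C(8, 6) · 2^{1 − 15} = 28 · 1/16384 = 7/4096.
Numerically: E[X] ≈ 0.00171.

E[X] = C(8,6)·2^(1−C(6,2)) = 7/4096 ≈ 0.00171.


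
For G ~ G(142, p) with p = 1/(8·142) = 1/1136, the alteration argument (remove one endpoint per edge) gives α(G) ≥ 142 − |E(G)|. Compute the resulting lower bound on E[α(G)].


E[|E(G)|] = C(142, 2)·p = 10011 · (1/1136) = 141/16.
E[α(G)] ≥ n − E[|E(G)|] = 142 − 141/16 = 2131/16.
Numerically: ≈ 133.1875.
(This is only a lower bound; the true E[α(G)] may be larger.)

E[α(G)] ≥ 2131/16 ≈ 133.1875.


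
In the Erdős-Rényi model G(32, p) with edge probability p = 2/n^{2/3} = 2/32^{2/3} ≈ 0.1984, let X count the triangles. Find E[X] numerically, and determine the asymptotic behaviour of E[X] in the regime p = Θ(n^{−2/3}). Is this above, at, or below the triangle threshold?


Number of potential triangles: C(32, 3) = 4960.
Each occurs with probability p³ ≈ (0.1984)³ ≈ 7.812500e-03.
By linearity: E[X] = C(32, 3)·p³ ≈ 4960 · 7.812500e-03 ≈ 38.7500.
Since α = 2/3 < 1, p = c/n^{2/3} ≫ 1/n is above the triangle threshold p ~ 1/n. Asymptotically E[X] ~ (c³/6)·n^{3(1−α)} = (2³/6)·n^{1} → ∞; triangles are abundant w.h.p.

E[X] ≈ 38.7500; in regime p = Θ(1/n^{2/3}) E[X] diverges (above the triangle threshold p ~ 1/n).


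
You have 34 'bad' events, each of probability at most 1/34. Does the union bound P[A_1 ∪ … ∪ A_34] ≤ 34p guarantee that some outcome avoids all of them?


Union bound: P[∪_{i=1}^{34} A_i] ≤ Σ_i P[A_i] ≤ 34·p = 34·(1/34) = 1.
Numerically: 1 ≈ 1.0000000.
Is 1 < 1? NO.
Since the bound 1 is ≥ 1, the union bound is uninformative here; it does NOT by itself certify existence.

34·p = 1 ≈ 1.0000000; existence NOT certified by the union bound.


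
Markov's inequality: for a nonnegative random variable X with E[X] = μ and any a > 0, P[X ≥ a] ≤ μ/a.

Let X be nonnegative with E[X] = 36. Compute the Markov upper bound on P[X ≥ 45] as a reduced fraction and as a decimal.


μ = E[X] = 36, a = 45.
Markov: P[X ≥ 45] ≤ μ/a = (36)/45 = 4/5.
Numerically: ≈ 0.800.
(Since a = 45 > μ = 36.000, the bound 4/5 is < 1 and informative.)

P[X ≥ 45] ≤ 4/5 ≈ 0.800.


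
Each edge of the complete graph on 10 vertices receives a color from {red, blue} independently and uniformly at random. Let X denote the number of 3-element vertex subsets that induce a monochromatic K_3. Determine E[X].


Let X = Σ_S X_S over the C(10, 3) = 120 subsets S of size 3, where X_S = 1 if the K_3 on S is monochromatic.
For a fixed S, the K_3 on S has C(3, 2) = 3 edges. P[all 3 edges red] = (1/2)^3, and likewise for blue, so P[monochromatic] = 2·(1/2)^3 = 2^{1 − 3} = 1/4.
By linearity of expectation: E[X] = C(10, 3) · 2^{1 − 3} = 120 · 1/4 = 30.
Numerically: E[X] ≈ 30.000000.

E[X] = C(10,3)·2^(1−C(3,2)) = 30 ≈ 30.000000.


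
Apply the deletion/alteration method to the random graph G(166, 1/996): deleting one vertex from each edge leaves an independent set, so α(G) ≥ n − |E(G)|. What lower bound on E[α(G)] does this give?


E[|E(G)|] = C(166, 2)·p = 13695 · (1/996) = 55/4.
E[α(G)] ≥ n − E[|E(G)|] = 166 − 55/4 = 609/4.
Numerically: ≈ 152.250000.
(This is only a lower bound; the true E[α(G)] may be larger.)

E[α(G)] ≥ 609/4 ≈ 152.250000.


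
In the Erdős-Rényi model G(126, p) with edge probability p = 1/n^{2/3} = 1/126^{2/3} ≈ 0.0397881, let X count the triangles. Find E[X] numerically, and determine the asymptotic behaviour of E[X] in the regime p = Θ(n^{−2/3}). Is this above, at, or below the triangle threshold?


Number of potential triangles: C(126, 3) = 325500.
Each occurs with probability p³ ≈ (0.0397881)³ ≈ 6.29881582e-05.
By linearity: E[X] = C(126, 3)·p³ ≈ 325500 · 6.29881582e-05 ≈ 20.502646.
Since α = 2/3 < 1, p = c/n^{2/3} ≫ 1/n is above the triangle threshold p ~ 1/n. Asymptotically E[X] ~ (c³/6)·n^{3(1−α)} = (1³/6)·n^{1} → ∞; triangles are abundant w.h.p.

E[X] ≈ 20.502646; in regime p = Θ(1/n^{2/3}) E[X] diverges (above the triangle threshold p ~ 1/n).


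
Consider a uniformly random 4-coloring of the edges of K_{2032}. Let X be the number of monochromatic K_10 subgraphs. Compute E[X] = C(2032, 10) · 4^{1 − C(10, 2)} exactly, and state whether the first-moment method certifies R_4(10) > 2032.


E[X] = C(2032, 10) · 4^{1 − 45} = 323475384642158147171212440 · 4^{−44} = 323475384642158147171212440/309485009821345068724781056.
As a reduced fraction: E[X] = 40434423080269768396401555/38685626227668133590597632 ≈ 1.045.
Is E[X] < 1? NO.
Since E[X] ≥ 1, the first-moment bound is inconclusive at n = 2032; it does NOT by itself certify R_4(10) > 2032.

E[X] = 40434423080269768396401555/38685626227668133590597632 ≈ 1.045; E[X] ≥ 1; first-moment method inconclusive here.


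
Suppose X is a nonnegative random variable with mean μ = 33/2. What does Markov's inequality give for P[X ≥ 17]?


μ = E[X] = 33/2, a = 17.
Markov: P[X ≥ 17] ≤ μ/a = (33/2)/17 = 33/34.
Numerically: ≈ 0.970588.
(Since a = 17 > μ = 16.500000, the bound 33/34 is < 1 and informative.)

P[X ≥ 17] ≤ 33/34 ≈ 0.970588.


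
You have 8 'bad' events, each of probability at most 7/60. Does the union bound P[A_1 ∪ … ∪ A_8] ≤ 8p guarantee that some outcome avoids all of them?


Union bound: P[∪_{i=1}^{8} A_i] ≤ Σ_i P[A_i] ≤ 8·p = 8·(7/60) = 14/15.
Numerically: 14/15 ≈ 0.933.
Is 14/15 < 1? YES.
Since P[∪ A_i] ≤ 14/15 < 1, the complement has P[∩ A_i^c] ≥ 1 − 14/15 = 1/15 > 0, so some outcome avoids every A_i.

8·p = 14/15 ≈ 0.933; existence CERTIFIED by the union bound.


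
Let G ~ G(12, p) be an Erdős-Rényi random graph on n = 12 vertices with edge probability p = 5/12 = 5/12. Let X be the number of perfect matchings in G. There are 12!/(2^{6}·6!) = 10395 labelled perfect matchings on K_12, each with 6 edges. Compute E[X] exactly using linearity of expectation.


K_12 has 12!/(2^{6}·6!) = 10395 labelled perfect matchings.
For each such perfect matching H, let X_H = 1 if all 6 edges of H are present in G. Then P[X_H = 1] = p^{6} = (5/12)^{6} = 15625/2985984.
By linearity: E[X] = Σ_H E[X_H] = 10395 · p^{6} = 10395 · 15625/2985984 = 6015625/110592.
Numerically: E[X] ≈ 54.395.

E[X] = 10395 · (5/12)^{6} = 6015625/110592 ≈ 54.395.


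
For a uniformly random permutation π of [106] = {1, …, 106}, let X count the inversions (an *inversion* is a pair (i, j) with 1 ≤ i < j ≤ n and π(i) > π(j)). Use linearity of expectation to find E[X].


Write X = Σ X_I over the C(106, 2) = 5565 pairs i < j, with X_I the indicator of one inversion.
There are 5565 indicators.
For each fixed pair i < j, the values π(i) and π(j) are two distinct elements of {1, …, 106} in uniformly random order; by symmetry P[π(i) > π(j)] = 1/2.
By linearity: E[X] = 5565 · (1/2) = C(106, 2) · (1/2) = 5565/2 = 5565/2 ≈ 2782.5000.

E[X] = 5565/2 = 2782.5000.


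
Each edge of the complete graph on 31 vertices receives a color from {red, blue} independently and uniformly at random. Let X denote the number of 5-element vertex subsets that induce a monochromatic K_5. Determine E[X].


Let X = Σ_S X_S over the C(31, 5) = 169911 subsets S of size 5, where X_S = 1 if the K_5 on S is monochromatic.
For a fixed S, the K_5 on S has C(5, 2) = 10 edges. P[all 10 edges red] = (1/2)^10, and likewise for blue, so P[monochromatic] = 2·(1/2)^10 = 2^{1 − 10} = 1/512.
Summing: E[X] = C(31, 5) · 2^{1 − 10} = 169911 · 1/512 = 169911/512.
Numerically: E[X] ≈ 331.857422.

E[X] = C(31,5)·2^(1−C(5,2)) = 169911/512 ≈ 331.857422.


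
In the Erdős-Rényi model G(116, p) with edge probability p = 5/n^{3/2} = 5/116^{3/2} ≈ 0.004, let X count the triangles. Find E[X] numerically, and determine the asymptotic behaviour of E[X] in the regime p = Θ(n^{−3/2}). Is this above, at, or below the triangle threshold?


Number of potential triangles: C(116, 3) = 253460.
Each occurs with probability p³ ≈ (0.004)³ ≈ 6.40987e-08.
By linearity: E[X] = C(116, 3)·p³ ≈ 253460 · 6.40987e-08 ≈ 0.016.
Since α = 3/2 > 1, p = c/n^{3/2} = o(1/n) is below the triangle threshold p ~ 1/n. Asymptotically E[X] ~ (c³/6)·n^{3(1−α)} = (5³/6)·n^{-1.5} → 0, so by Markov's inequality G has no triangles w.h.p.

E[X] ≈ 0.016; in regime p = Θ(1/n^{3/2}) E[X] tends to 0 (below the triangle threshold p ~ 1/n).


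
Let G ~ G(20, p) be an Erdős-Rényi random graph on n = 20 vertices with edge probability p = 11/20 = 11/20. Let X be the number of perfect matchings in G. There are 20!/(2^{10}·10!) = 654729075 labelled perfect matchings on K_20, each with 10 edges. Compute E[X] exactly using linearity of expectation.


K_20 has 20!/(2^{10}·10!) = 654729075 labelled perfect matchings.
For each such perfect matching H, let X_H = 1 if all 10 edges of H are present in G. Then P[X_H = 1] = p^{10} = (11/20)^{10} = 25937424601/10240000000000.
By linearity of expectation: E[X] = Σ_H E[X_H] = 654729075 · p^{10} = 654729075 · 25937424601/10240000000000 = 679279440675798963/409600000000.
Numerically: E[X] ≈ 1.66e+06.

E[X] = 654729075 · (11/20)^{10} = 679279440675798963/409600000000 ≈ 1.66e+06.


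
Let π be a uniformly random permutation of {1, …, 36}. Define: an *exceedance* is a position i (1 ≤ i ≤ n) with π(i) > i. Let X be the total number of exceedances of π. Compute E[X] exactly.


Write X = Σ_{i=1}^{36} X_i, where X_i = 1_{π(i) > i}.
For each fixed i, π(i) is uniform over {1, …, 36} (marginal of a uniform permutation), so P[π(i) > i] = (n − i)/n. Summing: Σ_{i=1}^{36} (n − i)/n = (0 + 1 + … + 35)/36 = 36(36 − 1)/(2·36) = (36 − 1)/2.
Hence E[X] = Σ_{i=1}^{36} (36 − i)/36 = 35/2 ≈ 17.5000.

E[X] = 35/2 = 17.5000.


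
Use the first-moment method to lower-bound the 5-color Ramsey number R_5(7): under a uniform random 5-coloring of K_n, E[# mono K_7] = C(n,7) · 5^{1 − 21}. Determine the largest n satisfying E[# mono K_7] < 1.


We need C(n, 7) · 5^{1 − 21} < 1, i.e. C(n, 7) < 5^{21 − 1} = 95367431640625.
Check values of n near the boundary:
  n = 333: C(333, 7) = 84549532139028; 84549532139028 < 95367431640625? YES
  n = 334: C(334, 7) = 86359460961576; 86359460961576 < 95367431640625? YES
  n = 335: C(335, 7) = 88202498238195; 88202498238195 < 95367431640625? YES
  n = 336: C(336, 7) = 90079147136880; 90079147136880 < 95367431640625? YES
  n = 337: C(337, 7) = 91989916924632; 91989916924632 < 95367431640625? YES
  n = 338: C(338, 7) = 93935323022736; 93935323022736 < 95367431640625? YES
  n = 339: C(339, 7) = 95915887062372; 95915887062372 < 95367431640625? NO
The largest n with C(n, 7) < 95367431640625 is n = 338 (where E[X] = 93935323022736/95367431640625 ≈ 0.985). Hence R_5(7) > 338, i.e. R_5(7) ≥ 339.

Largest n = 338; hence R_5(7) > 338.


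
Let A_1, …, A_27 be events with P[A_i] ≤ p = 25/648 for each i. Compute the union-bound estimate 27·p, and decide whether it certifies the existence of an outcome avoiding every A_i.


Union bound: P[∪_{i=1}^{27} A_i] ≤ Σ_i P[A_i] ≤ 27·p = 27·(25/648) = 25/24.
Numerically: 25/24 ≈ 1.0417.
Is 25/24 < 1? NO.
Since the bound 25/24 is ≥ 1, the union bound is uninformative here; it does NOT by itself certify existence.

27·p = 25/24 ≈ 1.0417; existence NOT certified by the union bound.


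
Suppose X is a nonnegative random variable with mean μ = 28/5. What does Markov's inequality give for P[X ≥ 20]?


μ = E[X] = 28/5, a = 20.
Markov: P[X ≥ 20] ≤ μ/a = (28/5)/20 = 7/25.
Numerically: ≈ 0.280000.
(Since a = 20 > μ = 5.600000, the bound 7/25 is < 1 and informative.)

P[X ≥ 20] ≤ 7/25 ≈ 0.280000.


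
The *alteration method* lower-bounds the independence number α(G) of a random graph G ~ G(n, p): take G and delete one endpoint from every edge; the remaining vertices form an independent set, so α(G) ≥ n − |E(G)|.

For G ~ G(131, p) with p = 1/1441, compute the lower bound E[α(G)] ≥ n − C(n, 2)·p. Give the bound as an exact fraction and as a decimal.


E[|E(G)|] = C(131, 2)·p = 8515 · (1/1441) = 65/11.
E[α(G)] ≥ n − E[|E(G)|] = 131 − 65/11 = 1376/11.
Numerically: ≈ 125.091.
(This is only a lower bound; the true E[α(G)] may be larger.)

E[α(G)] ≥ 1376/11 ≈ 125.091.


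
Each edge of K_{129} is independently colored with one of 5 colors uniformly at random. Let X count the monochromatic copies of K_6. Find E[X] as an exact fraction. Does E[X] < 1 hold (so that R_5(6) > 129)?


E[X] = C(129, 6) · 5^{1 − 15} = 5688177600 · 5^{−14} = 5688177600/6103515625.
As a reduced fraction: E[X] = 227527104/244140625 ≈ 0.9319510.
Is E[X] < 1? YES.
Since E[X] < 1, there exists a 5-coloring of K_{129} with no monochromatic K_6; hence R_5(6) > 129.

E[X] = 227527104/244140625 ≈ 0.9319510; E[X] < 1, so R_5(6) > 129.


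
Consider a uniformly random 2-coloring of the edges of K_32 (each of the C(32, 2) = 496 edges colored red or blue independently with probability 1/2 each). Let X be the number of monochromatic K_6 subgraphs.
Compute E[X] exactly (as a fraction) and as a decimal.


Let X = Σ_S X_S over the C(32, 6) = 906192 subsets S of size 6, where X_S = 1 if the K_6 on S is monochromatic.
For a fixed S, the K_6 on S has C(6, 2) = 15 edges. P[all 15 edges red] = (1/2)^15, and likewise for blue, so P[monochromatic] = 2·(1/2)^15 = 2^{1 − 15} = 1/16384.
Summing: E[X] = C(32, 6) · 2^{1 − 15} = 906192 · 1/16384 = 56637/1024.
Numerically: E[X] ≈ 55.30957.

E[X] = C(32,6)·2^(1−C(6,2)) = 56637/1024 ≈ 55.30957.


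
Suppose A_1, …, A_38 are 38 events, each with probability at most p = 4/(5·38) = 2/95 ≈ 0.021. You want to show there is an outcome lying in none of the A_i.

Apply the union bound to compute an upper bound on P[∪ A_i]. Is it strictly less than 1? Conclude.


Union bound: P[∪_{i=1}^{38} A_i] ≤ Σ_i P[A_i] ≤ 38·p = 38·(2/95) = 4/5.
Numerically: 4/5 ≈ 0.800.
Is 4/5 < 1? YES.
Since P[∪ A_i] ≤ 4/5 < 1, the complement has P[∩ A_i^c] ≥ 1 − 4/5 = 1/5 > 0, so some outcome avoids every A_i.

38·p = 4/5 ≈ 0.800; existence CERTIFIED by the union bound.


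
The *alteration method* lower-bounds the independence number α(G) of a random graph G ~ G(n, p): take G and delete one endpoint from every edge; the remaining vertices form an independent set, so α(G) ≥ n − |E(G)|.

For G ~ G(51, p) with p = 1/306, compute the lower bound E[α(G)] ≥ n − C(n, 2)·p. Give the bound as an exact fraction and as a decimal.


E[|E(G)|] = C(51, 2)·p = 1275 · (1/306) = 25/6.
E[α(G)] ≥ n − E[|E(G)|] = 51 − 25/6 = 281/6.
Numerically: ≈ 46.83333.
(This is only a lower bound; the true E[α(G)] may be larger.)

E[α(G)] ≥ 281/6 ≈ 46.83333.


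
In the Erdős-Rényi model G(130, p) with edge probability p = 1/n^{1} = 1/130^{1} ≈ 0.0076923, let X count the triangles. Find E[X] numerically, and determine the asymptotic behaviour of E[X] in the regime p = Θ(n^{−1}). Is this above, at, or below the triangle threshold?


Number of potential triangles: C(130, 3) = 357760.
Each occurs with probability p³ ≈ (0.0076923)³ ≈ 4.5516614e-07.
By linearity: E[X] = C(130, 3)·p³ ≈ 357760 · 4.5516614e-07 ≈ 0.16284.
Here α = 1, so p = 1/n is exactly at the triangle threshold p ~ 1/n. Asymptotically E[X] → c³/6 = 1³/6 = 1/6 ≈ 0.16667, a bounded constant. In this regime the triangle count is asymptotically Poisson(c³/6).

E[X] ≈ 0.16284; in regime p = Θ(1/n^{1}) E[X] stays bounded (at the triangle threshold p ~ 1/n).


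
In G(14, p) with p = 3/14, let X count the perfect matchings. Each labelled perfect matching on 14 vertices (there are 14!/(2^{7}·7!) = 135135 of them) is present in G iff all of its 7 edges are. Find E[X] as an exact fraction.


K_14 has 14!/(2^{7}·7!) = 135135 labelled perfect matchings.
For each such perfect matching H, let X_H = 1 if all 7 edges of H are present in G. Then P[X_H = 1] = p^{7} = (3/14)^{7} = 2187/105413504.
By linearity: E[X] = Σ_H E[X_H] = 135135 · p^{7} = 135135 · 2187/105413504 = 42220035/15059072.
Numerically: E[X] ≈ 2.8036.

E[X] = 135135 · (3/14)^{7} = 42220035/15059072 ≈ 2.8036.


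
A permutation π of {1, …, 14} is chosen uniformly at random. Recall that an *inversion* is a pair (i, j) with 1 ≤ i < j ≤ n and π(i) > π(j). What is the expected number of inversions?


Write X = Σ X_I over the C(14, 2) = 91 pairs i < j, with X_I the indicator of one inversion.
There are 91 indicators.
For each fixed pair i < j, the values π(i) and π(j) are two distinct elements of {1, …, 14} in uniformly random order; by symmetry P[π(i) > π(j)] = 1/2.
By linearity: E[X] = 91 · (1/2) = C(14, 2) · (1/2) = 91/2 = 91/2 ≈ 45.500000.

E[X] = 91/2 = 45.500000.


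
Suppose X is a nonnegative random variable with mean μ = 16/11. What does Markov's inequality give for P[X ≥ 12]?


μ = E[X] = 16/11, a = 12.
Markov: P[X ≥ 12] ≤ μ/a = (16/11)/12 = 4/33.
Numerically: ≈ 0.12121.
(Since a = 12 > μ = 1.45455, the bound 4/33 is < 1 and informative.)

P[X ≥ 12] ≤ 4/33 ≈ 0.12121.


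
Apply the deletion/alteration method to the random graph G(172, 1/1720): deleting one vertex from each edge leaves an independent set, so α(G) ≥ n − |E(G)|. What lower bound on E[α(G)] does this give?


E[|E(G)|] = C(172, 2)·p = 14706 · (1/1720) = 171/20.
E[α(G)] ≥ n − E[|E(G)|] = 172 − 171/20 = 3269/20.
Numerically: ≈ 163.45000.
(This is only a lower bound; the true E[α(G)] may be larger.)

E[α(G)] ≥ 3269/20 ≈ 163.45000.


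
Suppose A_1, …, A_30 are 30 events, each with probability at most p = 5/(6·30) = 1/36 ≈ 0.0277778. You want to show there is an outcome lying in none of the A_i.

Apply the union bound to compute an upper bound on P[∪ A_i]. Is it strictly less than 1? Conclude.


Union bound: P[∪_{i=1}^{30} A_i] ≤ Σ_i P[A_i] ≤ 30·p = 30·(1/36) = 5/6.
Numerically: 5/6 ≈ 0.8333333.
Is 5/6 < 1? YES.
Since P[∪ A_i] ≤ 5/6 < 1, the complement has P[∩ A_i^c] ≥ 1 − 5/6 = 1/6 > 0, so some outcome avoids every A_i.

30·p = 5/6 ≈ 0.8333333; existence CERTIFIED by the union bound.


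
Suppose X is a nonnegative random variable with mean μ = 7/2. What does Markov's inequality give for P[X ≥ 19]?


μ = E[X] = 7/2, a = 19.
Markov: P[X ≥ 19] ≤ μ/a = (7/2)/19 = 7/38.
Numerically: ≈ 0.184211.
(Since a = 19 > μ = 3.500000, the bound 7/38 is < 1 and informative.)

P[X ≥ 19] ≤ 7/38 ≈ 0.184211.


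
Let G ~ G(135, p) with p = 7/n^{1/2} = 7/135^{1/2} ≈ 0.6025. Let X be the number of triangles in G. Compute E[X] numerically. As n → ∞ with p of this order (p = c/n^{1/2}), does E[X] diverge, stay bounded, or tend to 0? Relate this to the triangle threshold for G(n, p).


Number of potential triangles: C(135, 3) = 400995.
Each occurs with probability p³ ≈ (0.6025)³ ≈ 2.186721e-01.
By linearity: E[X] = C(135, 3)·p³ ≈ 400995 · 2.186721e-01 ≈ 87686.4372.
Since α = 1/2 < 1, p = c/n^{1/2} ≫ 1/n is above the triangle threshold p ~ 1/n. Asymptotically E[X] ~ (c³/6)·n^{3(1−α)} = (7³/6)·n^{1.5} → ∞; triangles are abundant w.h.p.

E[X] ≈ 87686.4372; in regime p = Θ(1/n^{1/2}) E[X] diverges (above the triangle threshold p ~ 1/n).


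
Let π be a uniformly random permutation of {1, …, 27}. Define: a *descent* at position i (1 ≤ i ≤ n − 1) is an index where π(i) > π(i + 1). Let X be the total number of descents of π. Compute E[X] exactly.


Write X = Σ X_I over i = 1, …, 26, with X_I the indicator of one descent.
There are 26 indicators.
For each fixed i, the pair (π(i), π(i+1)) is a uniformly random ordered pair of distinct values from {1, …, 27}; by symmetry P[π(i) > π(i+1)] = 1/2.
By linearity: E[X] = 26 · (1/2) = (27 − 1) · (1/2) = 13 ≈ 13.0000.

E[X] = 13 = 13.0000.


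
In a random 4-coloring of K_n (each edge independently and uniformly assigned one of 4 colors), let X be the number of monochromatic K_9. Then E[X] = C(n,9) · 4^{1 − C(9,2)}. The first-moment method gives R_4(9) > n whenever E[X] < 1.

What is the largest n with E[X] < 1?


We need C(n, 9) · 4^{1 − 36} < 1, i.e. C(n, 9) < 4^{36 − 1} = 1180591620717411303424.
Check values of n near the boundary:
  n = 913: C(913, 9) = 1167605542753639808390; 1167605542753639808390 < 1180591620717411303424? YES
  n = 914: C(914, 9) = 1179217089587653905932; 1179217089587653905932 < 1180591620717411303424? YES
  n = 915: C(915, 9) = 1190931166636537885130; 1190931166636537885130 < 1180591620717411303424? NO
  n = 916: C(916, 9) = 1202748565202942340440; 1202748565202942340440 < 1180591620717411303424? NO
  n = 917: C(917, 9) = 1214670081818390006810; 1214670081818390006810 < 1180591620717411303424? NO
The largest n with C(n, 9) < 1180591620717411303424 is n = 914 (where E[X] = 294804272396913476483/295147905179352825856 ≈ 0.99884). Hence R_4(9) > 914, i.e. R_4(9) ≥ 915.

Largest n = 914; hence R_4(9) > 914.


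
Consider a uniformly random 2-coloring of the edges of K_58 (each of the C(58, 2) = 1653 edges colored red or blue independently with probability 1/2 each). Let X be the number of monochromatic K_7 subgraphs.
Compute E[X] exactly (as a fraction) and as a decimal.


Let X = Σ_S X_S over the C(58, 7) = 300674088 subsets S of size 7, where X_S = 1 if the K_7 on S is monochromatic.
For a fixed S, the K_7 on S has C(7, 2) = 21 edges. P[all 21 edges red] = (1/2)^21, and likewise for blue, so P[monochromatic] = 2·(1/2)^21 = 2^{1 − 21} = 1/1048576.
By linearity: E[X] = C(58, 7) · 2^{1 − 21} = 300674088 · 1/1048576 = 37584261/131072.
Numerically: E[X] ≈ 286.745155.

E[X] = C(58,7)·2^(1−C(7,2)) = 37584261/131072 ≈ 286.745155.


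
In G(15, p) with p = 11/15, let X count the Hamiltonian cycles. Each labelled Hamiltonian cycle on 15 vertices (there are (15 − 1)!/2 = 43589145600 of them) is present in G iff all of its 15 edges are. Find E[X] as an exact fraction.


K_15 has (15 − 1)!/2 = 43589145600 labelled Hamiltonian cycles.
For each such Hamiltonian cycle H, let X_H = 1 if all 15 edges of H are present in G. Then P[X_H = 1] = p^{15} = (11/15)^{15} = 4177248169415651/437893890380859375.
By linearity of expectation: E[X] = Σ_H E[X_H] = 43589145600 · p^{15} = 43589145600 · 4177248169415651/437893890380859375 = 29972457393249757754368/72081298828125.
Numerically: E[X] ≈ 4.16e+08.

E[X] = 43589145600 · (11/15)^{15} = 29972457393249757754368/72081298828125 ≈ 4.16e+08.


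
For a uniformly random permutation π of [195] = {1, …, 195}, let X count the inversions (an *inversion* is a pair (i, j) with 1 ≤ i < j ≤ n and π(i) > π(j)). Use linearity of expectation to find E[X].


Write X = Σ X_I over the C(195, 2) = 18915 pairs i < j, with X_I the indicator of one inversion.
There are 18915 indicators.
For each fixed pair i < j, the values π(i) and π(j) are two distinct elements of {1, …, 195} in uniformly random order; by symmetry P[π(i) > π(j)] = 1/2.
By linearity: E[X] = 18915 · (1/2) = C(195, 2) · (1/2) = 18915/2 = 18915/2 ≈ 9457.50000.

E[X] = 18915/2 = 9457.50000.


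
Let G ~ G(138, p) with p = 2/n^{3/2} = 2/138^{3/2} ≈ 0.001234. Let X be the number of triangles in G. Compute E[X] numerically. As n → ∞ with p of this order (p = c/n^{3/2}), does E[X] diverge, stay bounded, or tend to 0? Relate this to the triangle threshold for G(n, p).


Number of potential triangles: C(138, 3) = 428536.
Each occurs with probability p³ ≈ (0.001234)³ ≈ 1.877734e-09.
By linearity: E[X] = C(138, 3)·p³ ≈ 428536 · 1.877734e-09 ≈ 0.0008.
Since α = 3/2 > 1, p = c/n^{3/2} = o(1/n) is below the triangle threshold p ~ 1/n. Asymptotically E[X] ~ (c³/6)·n^{3(1−α)} = (2³/6)·n^{-1.5} → 0, so by Markov's inequality G has no triangles w.h.p.

E[X] ≈ 0.0008; in regime p = Θ(1/n^{3/2}) E[X] tends to 0 (below the triangle threshold p ~ 1/n).


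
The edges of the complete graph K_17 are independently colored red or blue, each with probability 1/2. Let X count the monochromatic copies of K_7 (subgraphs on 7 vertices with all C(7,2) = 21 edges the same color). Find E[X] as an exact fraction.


Let X = Σ_S X_S over the C(17, 7) = 19448 subsets S of size 7, where X_S = 1 if the K_7 on S is monochromatic.
For a fixed S, the K_7 on S has C(7, 2) = 21 edges. P[all 21 edges red] = (1/2)^21, and likewise for blue, so P[monochromatic] = 2·(1/2)^21 = 2^{1 − 21} = 1/1048576.
By linearity of expectation: E[X] = C(17, 7) · 2^{1 − 21} = 19448 · 1/1048576 = 2431/131072.
Numerically: E[X] ≈ 0.0185.

E[X] = C(17,7)·2^(1−C(7,2)) = 2431/131072 ≈ 0.0185.
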